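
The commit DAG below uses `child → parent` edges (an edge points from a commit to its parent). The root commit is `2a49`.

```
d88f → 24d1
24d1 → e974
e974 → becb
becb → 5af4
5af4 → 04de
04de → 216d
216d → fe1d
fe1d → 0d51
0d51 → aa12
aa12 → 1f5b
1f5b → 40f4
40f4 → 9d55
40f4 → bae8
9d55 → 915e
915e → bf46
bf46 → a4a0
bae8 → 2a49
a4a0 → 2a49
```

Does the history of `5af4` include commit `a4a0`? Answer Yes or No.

Yes

Ancestors of 5af4 (commits reachable by following parents): {04de, 0d51, 1f5b, 216d, 2a49, 40f4, 5af4, 915e, 9d55, a4a0, aa12, bae8, bf46, fe1d}.
a4a0 is in that set, so it is an ancestor of 5af4.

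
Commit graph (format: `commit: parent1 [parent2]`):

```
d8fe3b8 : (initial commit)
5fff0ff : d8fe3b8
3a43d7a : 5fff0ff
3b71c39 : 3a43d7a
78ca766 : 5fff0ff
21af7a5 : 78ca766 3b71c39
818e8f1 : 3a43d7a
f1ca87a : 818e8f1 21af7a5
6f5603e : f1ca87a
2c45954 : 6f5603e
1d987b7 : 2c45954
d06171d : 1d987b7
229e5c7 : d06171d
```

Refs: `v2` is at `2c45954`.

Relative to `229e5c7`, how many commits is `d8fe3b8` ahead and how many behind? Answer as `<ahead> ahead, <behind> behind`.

Reachable from d8fe3b8: {d8fe3b8}.
Reachable from 229e5c7: {1d987b7, 21af7a5, 229e5c7, 2c45954, 3a43d7a, 3b71c39, 5fff0ff, 6f5603e, 78ca766, 818e8f1, d06171d, d8fe3b8, f1ca87a}.
Only in d8fe3b8's history (ahead): {} — 0.
Only in 229e5c7's history (behind): {1d987b7, 21af7a5, 229e5c7, 2c45954, 3a43d7a, 3b71c39, 5fff0ff, 6f5603e, 78ca766, 818e8f1, d06171d, f1ca87a} — 12.

0 ahead, 12 behind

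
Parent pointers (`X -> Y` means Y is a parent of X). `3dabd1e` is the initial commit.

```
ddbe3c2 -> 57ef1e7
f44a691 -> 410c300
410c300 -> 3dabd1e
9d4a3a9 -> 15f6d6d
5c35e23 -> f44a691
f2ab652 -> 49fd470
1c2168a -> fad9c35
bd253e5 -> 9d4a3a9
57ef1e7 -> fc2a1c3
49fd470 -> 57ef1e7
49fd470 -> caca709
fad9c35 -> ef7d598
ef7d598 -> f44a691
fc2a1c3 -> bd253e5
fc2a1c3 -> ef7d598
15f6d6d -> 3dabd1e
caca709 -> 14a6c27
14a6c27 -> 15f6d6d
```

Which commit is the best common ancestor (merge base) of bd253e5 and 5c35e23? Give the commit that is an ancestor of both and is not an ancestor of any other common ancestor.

Ancestors of bd253e5: {15f6d6d, 3dabd1e, 9d4a3a9, bd253e5}.
Ancestors of 5c35e23: {3dabd1e, 410c300, 5c35e23, f44a691}.
Common ancestors: {3dabd1e}.
The only common ancestor is 3dabd1e, so it is the merge base.

3dabd1e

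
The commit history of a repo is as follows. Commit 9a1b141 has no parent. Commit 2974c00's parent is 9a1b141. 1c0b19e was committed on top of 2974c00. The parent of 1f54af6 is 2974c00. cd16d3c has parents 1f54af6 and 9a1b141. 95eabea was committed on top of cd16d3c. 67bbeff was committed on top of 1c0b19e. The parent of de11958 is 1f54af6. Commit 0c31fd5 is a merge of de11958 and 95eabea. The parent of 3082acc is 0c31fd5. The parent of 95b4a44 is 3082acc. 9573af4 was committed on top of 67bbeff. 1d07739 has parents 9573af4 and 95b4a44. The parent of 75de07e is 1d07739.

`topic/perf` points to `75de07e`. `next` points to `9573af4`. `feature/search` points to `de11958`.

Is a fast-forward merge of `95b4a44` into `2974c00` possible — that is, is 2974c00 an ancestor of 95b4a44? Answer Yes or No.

A fast-forward from 2974c00 to 95b4a44 is possible iff 2974c00 is an ancestor of 95b4a44.
Ancestors of 95b4a44: {0c31fd5, 1f54af6, 2974c00, 3082acc, 95b4a44, 95eabea, 9a1b141, cd16d3c, de11958}.
2974c00 is among them, so fast-forward is possible.

Yes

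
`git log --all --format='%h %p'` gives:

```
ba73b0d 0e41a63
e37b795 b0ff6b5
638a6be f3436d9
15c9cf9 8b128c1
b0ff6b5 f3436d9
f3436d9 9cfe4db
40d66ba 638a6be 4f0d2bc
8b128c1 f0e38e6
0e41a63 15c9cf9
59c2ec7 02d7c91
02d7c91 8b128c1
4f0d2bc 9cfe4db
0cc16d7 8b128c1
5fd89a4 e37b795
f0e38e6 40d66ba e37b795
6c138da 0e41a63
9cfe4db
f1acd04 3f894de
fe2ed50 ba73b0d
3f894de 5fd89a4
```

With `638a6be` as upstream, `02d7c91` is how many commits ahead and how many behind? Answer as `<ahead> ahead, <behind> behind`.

7 ahead, 0 behind

Reachable from 02d7c91: {02d7c91, 40d66ba, 4f0d2bc, 638a6be, 8b128c1, 9cfe4db, b0ff6b5, e37b795, f0e38e6, f3436d9}.
Reachable from 638a6be: {638a6be, 9cfe4db, f3436d9}.
Only in 02d7c91's history (ahead): {02d7c91, 40d66ba, 4f0d2bc, 8b128c1, b0ff6b5, e37b795, f0e38e6} — 7.
Only in 638a6be's history (behind): {} — 0.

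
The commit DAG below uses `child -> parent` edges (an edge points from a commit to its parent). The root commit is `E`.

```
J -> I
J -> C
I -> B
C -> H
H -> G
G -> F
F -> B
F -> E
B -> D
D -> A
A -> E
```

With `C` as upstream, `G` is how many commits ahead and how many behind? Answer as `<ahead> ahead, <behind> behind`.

0 ahead, 2 behind

Reachable from G: {A, B, D, E, F, G}.
Reachable from C: {A, B, C, D, E, F, G, H}.
Only in G's history (ahead): {} — 0.
Only in C's history (behind): {C, H} — 2.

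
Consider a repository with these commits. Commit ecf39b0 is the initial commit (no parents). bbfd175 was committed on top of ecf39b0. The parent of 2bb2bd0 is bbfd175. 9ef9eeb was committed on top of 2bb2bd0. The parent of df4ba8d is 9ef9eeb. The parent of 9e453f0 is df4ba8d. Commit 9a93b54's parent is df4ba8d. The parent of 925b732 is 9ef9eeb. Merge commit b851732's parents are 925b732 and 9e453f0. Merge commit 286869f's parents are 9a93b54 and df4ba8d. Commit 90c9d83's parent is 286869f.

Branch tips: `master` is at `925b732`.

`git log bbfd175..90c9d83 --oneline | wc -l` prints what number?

6

Reachable from 90c9d83: {286869f, 2bb2bd0, 90c9d83, 9a93b54, 9ef9eeb, bbfd175, df4ba8d, ecf39b0}.
Reachable from bbfd175: {bbfd175, ecf39b0}.
In 90c9d83's history but not bbfd175's: {286869f, 2bb2bd0, 90c9d83, 9a93b54, 9ef9eeb, df4ba8d} — 6 commits.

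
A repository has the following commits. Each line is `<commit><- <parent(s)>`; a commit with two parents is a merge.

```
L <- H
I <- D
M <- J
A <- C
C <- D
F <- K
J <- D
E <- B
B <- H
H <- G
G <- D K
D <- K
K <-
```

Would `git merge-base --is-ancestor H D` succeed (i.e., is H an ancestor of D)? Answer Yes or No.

Ancestors of D: {D, K}.
H is not in that set, so it is not an ancestor of D.

No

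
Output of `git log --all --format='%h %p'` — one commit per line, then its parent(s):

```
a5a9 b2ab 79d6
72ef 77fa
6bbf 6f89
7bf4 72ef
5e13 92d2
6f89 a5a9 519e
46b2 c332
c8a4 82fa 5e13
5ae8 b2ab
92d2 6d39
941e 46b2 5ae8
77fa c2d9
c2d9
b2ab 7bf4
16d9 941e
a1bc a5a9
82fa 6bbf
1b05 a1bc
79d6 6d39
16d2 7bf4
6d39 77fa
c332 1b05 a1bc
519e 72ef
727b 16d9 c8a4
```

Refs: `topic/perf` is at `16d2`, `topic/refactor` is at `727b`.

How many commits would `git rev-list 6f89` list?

Walking parent pointers from 6f89: reachable set = {519e, 6d39, 6f89, 72ef, 77fa, 79d6, 7bf4, a5a9, b2ab, c2d9}.
That is 10 commits.

10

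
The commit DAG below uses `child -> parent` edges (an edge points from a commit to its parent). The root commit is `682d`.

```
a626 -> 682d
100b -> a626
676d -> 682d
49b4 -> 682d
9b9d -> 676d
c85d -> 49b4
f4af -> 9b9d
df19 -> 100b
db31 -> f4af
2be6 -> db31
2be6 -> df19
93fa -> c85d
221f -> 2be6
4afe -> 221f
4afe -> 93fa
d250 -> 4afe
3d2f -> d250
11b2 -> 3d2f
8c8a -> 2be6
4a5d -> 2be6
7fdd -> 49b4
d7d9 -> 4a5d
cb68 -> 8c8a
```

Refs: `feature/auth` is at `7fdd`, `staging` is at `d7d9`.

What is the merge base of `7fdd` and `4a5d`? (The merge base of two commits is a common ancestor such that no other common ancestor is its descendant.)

Ancestors of 7fdd: {49b4, 682d, 7fdd}.
Ancestors of 4a5d: {100b, 2be6, 4a5d, 676d, 682d, 9b9d, a626, db31, df19, f4af}.
Common ancestors: {682d}.
The only common ancestor is 682d, so it is the merge base.

682d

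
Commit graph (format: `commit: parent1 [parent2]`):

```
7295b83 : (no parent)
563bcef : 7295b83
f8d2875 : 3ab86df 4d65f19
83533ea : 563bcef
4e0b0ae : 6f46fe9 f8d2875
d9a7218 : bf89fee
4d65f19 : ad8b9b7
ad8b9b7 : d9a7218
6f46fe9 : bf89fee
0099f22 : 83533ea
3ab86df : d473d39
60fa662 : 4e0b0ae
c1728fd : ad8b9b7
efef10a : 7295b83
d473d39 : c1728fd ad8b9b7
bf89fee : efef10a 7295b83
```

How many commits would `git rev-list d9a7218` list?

Walking parent pointers from d9a7218: reachable set = {7295b83, bf89fee, d9a7218, efef10a}.
That is 4 commits.

4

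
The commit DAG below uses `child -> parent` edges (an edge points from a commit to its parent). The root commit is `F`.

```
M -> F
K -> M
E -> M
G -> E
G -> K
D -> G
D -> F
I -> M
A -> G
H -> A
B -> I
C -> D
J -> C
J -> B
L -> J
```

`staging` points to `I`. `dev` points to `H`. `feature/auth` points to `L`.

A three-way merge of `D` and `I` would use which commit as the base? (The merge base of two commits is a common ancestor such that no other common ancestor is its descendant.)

M

Ancestors of D: {D, E, F, G, K, M}.
Ancestors of I: {F, I, M}.
Common ancestors: {F, M}.
Among these, M is not an ancestor of any other common ancestor — it is the merge base.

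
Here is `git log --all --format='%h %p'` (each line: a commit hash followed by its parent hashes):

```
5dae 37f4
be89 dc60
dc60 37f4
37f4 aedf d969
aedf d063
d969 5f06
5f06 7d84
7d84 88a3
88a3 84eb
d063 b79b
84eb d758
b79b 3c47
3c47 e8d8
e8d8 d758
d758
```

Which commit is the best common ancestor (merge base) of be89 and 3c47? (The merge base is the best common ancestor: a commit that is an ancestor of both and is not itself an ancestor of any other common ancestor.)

3c47

Ancestors of be89: {37f4, 3c47, 5f06, 7d84, 84eb, 88a3, aedf, b79b, be89, d063, d758, d969, dc60, e8d8}.
Ancestors of 3c47: {3c47, d758, e8d8}.
Common ancestors: {3c47, d758, e8d8}.
Among these, 3c47 is not an ancestor of any other common ancestor — it is the merge base.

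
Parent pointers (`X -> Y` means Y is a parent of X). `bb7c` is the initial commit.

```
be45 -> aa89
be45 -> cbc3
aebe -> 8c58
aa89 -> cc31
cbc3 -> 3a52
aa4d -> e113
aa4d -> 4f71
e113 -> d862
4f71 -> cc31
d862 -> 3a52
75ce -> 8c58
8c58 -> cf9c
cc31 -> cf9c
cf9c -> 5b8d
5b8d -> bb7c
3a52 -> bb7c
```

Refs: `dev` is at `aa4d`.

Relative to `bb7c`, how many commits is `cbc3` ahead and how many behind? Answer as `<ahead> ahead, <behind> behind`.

2 ahead, 0 behind

Reachable from cbc3: {3a52, bb7c, cbc3}.
Reachable from bb7c: {bb7c}.
Only in cbc3's history (ahead): {3a52, cbc3} — 2.
Only in bb7c's history (behind): {} — 0.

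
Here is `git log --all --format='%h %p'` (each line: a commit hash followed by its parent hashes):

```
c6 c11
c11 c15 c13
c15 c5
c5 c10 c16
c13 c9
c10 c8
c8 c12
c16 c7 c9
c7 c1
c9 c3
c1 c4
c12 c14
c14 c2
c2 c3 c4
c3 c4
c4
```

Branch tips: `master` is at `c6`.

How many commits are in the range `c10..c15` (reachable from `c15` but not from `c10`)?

Reachable from c15: {c1, c10, c12, c14, c15, c16, c2, c3, c4, c5, c7, c8, c9}.
Reachable from c10: {c10, c12, c14, c2, c3, c4, c8}.
In c15's history but not c10's: {c1, c15, c16, c5, c7, c9} — 6 commits.

6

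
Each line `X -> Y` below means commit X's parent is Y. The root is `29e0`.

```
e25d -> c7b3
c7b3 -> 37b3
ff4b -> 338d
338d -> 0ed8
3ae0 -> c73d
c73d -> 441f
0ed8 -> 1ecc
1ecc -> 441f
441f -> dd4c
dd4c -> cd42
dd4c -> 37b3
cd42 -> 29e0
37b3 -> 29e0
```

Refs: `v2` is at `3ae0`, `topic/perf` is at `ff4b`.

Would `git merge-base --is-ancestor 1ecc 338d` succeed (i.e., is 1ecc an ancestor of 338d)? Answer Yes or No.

Yes

Ancestors of 338d (commits reachable by following parents): {0ed8, 1ecc, 29e0, 338d, 37b3, 441f, cd42, dd4c}.
1ecc is in that set, so it is an ancestor of 338d.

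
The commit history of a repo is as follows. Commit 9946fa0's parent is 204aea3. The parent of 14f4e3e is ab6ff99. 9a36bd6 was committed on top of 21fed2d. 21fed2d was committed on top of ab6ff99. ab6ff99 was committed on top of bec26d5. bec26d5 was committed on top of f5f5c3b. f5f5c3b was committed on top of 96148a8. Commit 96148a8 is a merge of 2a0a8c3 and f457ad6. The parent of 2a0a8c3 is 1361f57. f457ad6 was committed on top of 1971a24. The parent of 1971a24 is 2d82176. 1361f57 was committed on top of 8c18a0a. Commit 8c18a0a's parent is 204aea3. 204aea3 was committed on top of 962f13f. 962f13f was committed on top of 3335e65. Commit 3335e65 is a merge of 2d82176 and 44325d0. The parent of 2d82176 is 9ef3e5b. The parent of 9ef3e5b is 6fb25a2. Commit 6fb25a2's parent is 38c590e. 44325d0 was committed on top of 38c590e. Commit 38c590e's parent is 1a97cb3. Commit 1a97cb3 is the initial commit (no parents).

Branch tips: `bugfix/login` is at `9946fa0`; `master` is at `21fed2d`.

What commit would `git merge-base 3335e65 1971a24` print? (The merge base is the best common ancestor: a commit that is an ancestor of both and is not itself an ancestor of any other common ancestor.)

Ancestors of 3335e65: {1a97cb3, 2d82176, 3335e65, 38c590e, 44325d0, 6fb25a2, 9ef3e5b}.
Ancestors of 1971a24: {1971a24, 1a97cb3, 2d82176, 38c590e, 6fb25a2, 9ef3e5b}.
Common ancestors: {1a97cb3, 2d82176, 38c590e, 6fb25a2, 9ef3e5b}.
Among these, 2d82176 is not an ancestor of any other common ancestor — it is the merge base.

2d82176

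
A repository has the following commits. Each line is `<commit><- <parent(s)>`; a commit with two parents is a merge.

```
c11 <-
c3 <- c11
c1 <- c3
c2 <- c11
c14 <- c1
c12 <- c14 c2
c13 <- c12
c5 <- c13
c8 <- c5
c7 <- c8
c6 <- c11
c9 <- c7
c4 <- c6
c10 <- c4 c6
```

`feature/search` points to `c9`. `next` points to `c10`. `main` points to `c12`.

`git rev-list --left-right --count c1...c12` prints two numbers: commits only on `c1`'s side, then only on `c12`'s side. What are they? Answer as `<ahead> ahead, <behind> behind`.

Reachable from c1: {c1, c11, c3}.
Reachable from c12: {c1, c11, c12, c14, c2, c3}.
Only in c1's history (ahead): {} — 0.
Only in c12's history (behind): {c12, c14, c2} — 3.

0 ahead, 3 behind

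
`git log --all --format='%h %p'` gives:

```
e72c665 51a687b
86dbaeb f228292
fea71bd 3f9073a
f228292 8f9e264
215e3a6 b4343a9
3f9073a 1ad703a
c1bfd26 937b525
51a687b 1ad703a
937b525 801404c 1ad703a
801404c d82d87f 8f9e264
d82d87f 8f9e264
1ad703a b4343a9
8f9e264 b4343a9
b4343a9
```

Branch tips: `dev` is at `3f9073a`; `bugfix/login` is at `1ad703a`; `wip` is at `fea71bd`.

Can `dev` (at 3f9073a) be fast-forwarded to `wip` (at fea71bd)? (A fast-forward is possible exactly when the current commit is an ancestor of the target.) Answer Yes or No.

A fast-forward from 3f9073a to fea71bd is possible iff 3f9073a is an ancestor of fea71bd.
Ancestors of fea71bd: {1ad703a, 3f9073a, b4343a9, fea71bd}.
3f9073a is among them, so fast-forward is possible.

Yes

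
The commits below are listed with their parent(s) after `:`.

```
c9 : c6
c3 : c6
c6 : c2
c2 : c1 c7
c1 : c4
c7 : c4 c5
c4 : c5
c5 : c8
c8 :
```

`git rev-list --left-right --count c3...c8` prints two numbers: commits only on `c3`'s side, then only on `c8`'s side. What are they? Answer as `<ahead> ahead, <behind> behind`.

Reachable from c3: {c1, c2, c3, c4, c5, c6, c7, c8}.
Reachable from c8: {c8}.
Only in c3's history (ahead): {c1, c2, c3, c4, c5, c6, c7} — 7.
Only in c8's history (behind): {} — 0.

7 ahead, 0 behind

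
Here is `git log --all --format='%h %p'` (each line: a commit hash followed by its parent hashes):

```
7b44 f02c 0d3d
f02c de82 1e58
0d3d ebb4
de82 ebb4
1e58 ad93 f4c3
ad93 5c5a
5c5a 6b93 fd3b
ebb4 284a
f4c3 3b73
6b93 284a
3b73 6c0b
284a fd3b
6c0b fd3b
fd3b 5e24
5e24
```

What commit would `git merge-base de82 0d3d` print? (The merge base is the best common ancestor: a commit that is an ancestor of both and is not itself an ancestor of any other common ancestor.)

ebb4

Ancestors of de82: {284a, 5e24, de82, ebb4, fd3b}.
Ancestors of 0d3d: {0d3d, 284a, 5e24, ebb4, fd3b}.
Common ancestors: {284a, 5e24, ebb4, fd3b}.
Among these, ebb4 is not an ancestor of any other common ancestor — it is the merge base.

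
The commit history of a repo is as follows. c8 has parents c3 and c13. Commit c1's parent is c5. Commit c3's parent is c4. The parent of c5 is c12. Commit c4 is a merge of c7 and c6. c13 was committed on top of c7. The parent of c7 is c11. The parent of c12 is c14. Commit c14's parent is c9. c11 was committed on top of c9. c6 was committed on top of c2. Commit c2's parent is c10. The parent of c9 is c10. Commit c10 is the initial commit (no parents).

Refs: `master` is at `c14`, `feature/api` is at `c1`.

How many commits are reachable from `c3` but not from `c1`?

6

Reachable from c3: {c10, c11, c2, c3, c4, c6, c7, c9}.
Reachable from c1: {c1, c10, c12, c14, c5, c9}.
In c3's history but not c1's: {c11, c2, c3, c4, c6, c7} — 6 commits.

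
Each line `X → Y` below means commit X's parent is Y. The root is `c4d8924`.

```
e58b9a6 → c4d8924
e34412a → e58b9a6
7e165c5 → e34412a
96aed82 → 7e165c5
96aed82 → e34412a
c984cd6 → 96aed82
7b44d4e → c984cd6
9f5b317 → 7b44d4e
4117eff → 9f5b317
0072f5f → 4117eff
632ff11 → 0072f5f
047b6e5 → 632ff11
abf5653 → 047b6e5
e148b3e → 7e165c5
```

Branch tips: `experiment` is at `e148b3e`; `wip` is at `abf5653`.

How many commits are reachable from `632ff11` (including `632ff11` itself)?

Walking parent pointers from 632ff11: reachable set = {0072f5f, 4117eff, 632ff11, 7b44d4e, 7e165c5, 96aed82, 9f5b317, c4d8924, c984cd6, e34412a, e58b9a6}.
That is 11 commits.

11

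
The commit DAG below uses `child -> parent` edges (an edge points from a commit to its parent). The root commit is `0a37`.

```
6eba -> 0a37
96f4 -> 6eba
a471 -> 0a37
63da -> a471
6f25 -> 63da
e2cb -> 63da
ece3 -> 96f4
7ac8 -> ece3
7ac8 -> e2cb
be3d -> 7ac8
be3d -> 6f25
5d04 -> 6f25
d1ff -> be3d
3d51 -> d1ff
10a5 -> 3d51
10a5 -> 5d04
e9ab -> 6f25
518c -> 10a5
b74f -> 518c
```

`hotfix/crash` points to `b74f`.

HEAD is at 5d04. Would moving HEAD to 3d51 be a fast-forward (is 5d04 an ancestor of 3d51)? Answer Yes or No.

A fast-forward from 5d04 to 3d51 is possible iff 5d04 is an ancestor of 3d51.
Ancestors of 3d51: {0a37, 3d51, 63da, 6eba, 6f25, 7ac8, 96f4, a471, be3d, d1ff, e2cb, ece3}.
5d04 is not among them, so fast-forward is not possible.

No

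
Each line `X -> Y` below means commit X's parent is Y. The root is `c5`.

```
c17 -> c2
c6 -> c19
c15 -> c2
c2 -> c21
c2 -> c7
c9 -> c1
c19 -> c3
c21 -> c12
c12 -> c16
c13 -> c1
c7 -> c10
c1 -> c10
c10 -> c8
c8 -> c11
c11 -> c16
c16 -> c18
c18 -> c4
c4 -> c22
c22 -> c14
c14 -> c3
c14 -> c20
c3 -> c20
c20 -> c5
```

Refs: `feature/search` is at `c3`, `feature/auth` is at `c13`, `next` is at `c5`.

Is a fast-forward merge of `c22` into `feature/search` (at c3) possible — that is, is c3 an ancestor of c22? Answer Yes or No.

A fast-forward from c3 to c22 is possible iff c3 is an ancestor of c22.
Ancestors of c22: {c14, c20, c22, c3, c5}.
c3 is among them, so fast-forward is possible.

Yes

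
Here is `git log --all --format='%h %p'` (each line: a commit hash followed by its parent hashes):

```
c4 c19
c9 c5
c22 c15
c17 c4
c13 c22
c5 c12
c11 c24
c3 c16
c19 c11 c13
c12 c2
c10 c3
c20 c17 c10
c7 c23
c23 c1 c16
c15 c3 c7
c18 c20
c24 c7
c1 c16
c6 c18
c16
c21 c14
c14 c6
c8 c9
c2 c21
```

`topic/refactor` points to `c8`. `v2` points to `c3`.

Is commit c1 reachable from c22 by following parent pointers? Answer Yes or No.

Ancestors of c22 (commits reachable by following parents): {c1, c15, c16, c22, c23, c3, c7}.
c1 is in that set, so it is an ancestor of c22.

Yes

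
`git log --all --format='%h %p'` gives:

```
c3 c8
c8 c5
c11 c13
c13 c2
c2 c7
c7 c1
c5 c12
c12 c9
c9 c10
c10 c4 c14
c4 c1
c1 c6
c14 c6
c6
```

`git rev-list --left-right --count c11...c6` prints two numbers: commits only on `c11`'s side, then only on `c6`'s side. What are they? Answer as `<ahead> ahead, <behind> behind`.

5 ahead, 0 behind

Reachable from c11: {c1, c11, c13, c2, c6, c7}.
Reachable from c6: {c6}.
Only in c11's history (ahead): {c1, c11, c13, c2, c7} — 5.
Only in c6's history (behind): {} — 0.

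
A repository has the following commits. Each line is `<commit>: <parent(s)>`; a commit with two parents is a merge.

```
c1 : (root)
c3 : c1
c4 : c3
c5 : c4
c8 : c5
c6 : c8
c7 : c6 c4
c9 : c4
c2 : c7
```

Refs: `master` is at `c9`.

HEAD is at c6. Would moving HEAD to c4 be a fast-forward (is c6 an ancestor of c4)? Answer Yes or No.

A fast-forward from c6 to c4 is possible iff c6 is an ancestor of c4.
Ancestors of c4: {c1, c3, c4}.
c6 is not among them, so fast-forward is not possible.

No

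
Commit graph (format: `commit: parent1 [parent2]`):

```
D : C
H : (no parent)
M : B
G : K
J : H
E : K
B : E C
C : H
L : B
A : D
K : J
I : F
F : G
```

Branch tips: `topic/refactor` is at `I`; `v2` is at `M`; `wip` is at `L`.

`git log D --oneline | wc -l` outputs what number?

3

Walking parent pointers from D: reachable set = {C, D, H}.
That is 3 commits.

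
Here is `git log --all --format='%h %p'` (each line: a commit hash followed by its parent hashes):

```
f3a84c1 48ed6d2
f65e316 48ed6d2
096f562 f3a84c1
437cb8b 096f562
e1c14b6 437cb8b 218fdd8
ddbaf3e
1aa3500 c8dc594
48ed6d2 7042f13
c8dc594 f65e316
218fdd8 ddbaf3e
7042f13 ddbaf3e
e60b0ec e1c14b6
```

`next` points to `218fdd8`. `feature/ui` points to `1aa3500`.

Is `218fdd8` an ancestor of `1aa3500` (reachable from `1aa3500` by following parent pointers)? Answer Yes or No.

No

Ancestors of 1aa3500: {1aa3500, 48ed6d2, 7042f13, c8dc594, ddbaf3e, f65e316}.
218fdd8 is not in that set, so it is not an ancestor of 1aa3500.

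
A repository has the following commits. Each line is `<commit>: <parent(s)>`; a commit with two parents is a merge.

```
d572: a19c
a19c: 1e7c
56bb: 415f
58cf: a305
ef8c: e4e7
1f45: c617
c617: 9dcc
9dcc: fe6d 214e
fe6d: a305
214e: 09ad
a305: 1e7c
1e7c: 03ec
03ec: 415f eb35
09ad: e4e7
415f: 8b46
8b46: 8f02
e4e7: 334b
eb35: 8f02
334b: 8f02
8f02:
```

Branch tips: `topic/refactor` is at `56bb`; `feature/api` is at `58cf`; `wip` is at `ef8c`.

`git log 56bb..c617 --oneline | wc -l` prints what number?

11

Reachable from c617: {03ec, 09ad, 1e7c, 214e, 334b, 415f, 8b46, 8f02, 9dcc, a305, c617, e4e7, eb35, fe6d}.
Reachable from 56bb: {415f, 56bb, 8b46, 8f02}.
In c617's history but not 56bb's: {03ec, 09ad, 1e7c, 214e, 334b, 9dcc, a305, c617, e4e7, eb35, fe6d} — 11 commits.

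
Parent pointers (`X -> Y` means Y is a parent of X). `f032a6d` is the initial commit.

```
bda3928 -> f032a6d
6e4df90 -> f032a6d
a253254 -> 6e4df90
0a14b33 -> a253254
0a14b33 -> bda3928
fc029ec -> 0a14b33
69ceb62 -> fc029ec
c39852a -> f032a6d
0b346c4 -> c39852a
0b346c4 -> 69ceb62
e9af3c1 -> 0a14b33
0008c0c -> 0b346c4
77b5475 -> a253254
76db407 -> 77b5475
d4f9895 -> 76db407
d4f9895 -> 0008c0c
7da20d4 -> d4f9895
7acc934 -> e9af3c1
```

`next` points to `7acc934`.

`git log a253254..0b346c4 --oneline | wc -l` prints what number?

6

Reachable from 0b346c4: {0a14b33, 0b346c4, 69ceb62, 6e4df90, a253254, bda3928, c39852a, f032a6d, fc029ec}.
Reachable from a253254: {6e4df90, a253254, f032a6d}.
In 0b346c4's history but not a253254's: {0a14b33, 0b346c4, 69ceb62, bda3928, c39852a, fc029ec} — 6 commits.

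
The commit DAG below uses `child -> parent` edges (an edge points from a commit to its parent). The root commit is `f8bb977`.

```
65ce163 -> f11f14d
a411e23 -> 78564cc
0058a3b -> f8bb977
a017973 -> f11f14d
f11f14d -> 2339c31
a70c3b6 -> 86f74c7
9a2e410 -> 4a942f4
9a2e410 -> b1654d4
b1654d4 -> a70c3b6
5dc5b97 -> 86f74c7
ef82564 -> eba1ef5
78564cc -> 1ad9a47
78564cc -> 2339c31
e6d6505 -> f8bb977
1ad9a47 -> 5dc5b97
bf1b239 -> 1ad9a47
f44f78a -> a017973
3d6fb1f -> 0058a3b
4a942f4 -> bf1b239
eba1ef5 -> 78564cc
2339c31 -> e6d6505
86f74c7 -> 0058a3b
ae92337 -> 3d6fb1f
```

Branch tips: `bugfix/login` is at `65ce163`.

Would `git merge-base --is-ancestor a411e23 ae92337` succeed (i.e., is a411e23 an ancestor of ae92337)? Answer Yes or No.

No

Ancestors of ae92337: {0058a3b, 3d6fb1f, ae92337, f8bb977}.
a411e23 is not in that set, so it is not an ancestor of ae92337.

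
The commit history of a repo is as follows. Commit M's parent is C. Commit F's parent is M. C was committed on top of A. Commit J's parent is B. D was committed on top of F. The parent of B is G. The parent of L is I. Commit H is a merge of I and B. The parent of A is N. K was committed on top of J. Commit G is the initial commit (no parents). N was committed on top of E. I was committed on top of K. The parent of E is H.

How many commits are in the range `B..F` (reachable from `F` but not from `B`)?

10

Reachable from F: {A, B, C, E, F, G, H, I, J, K, M, N}.
Reachable from B: {B, G}.
In F's history but not B's: {A, C, E, F, H, I, J, K, M, N} — 10 commits.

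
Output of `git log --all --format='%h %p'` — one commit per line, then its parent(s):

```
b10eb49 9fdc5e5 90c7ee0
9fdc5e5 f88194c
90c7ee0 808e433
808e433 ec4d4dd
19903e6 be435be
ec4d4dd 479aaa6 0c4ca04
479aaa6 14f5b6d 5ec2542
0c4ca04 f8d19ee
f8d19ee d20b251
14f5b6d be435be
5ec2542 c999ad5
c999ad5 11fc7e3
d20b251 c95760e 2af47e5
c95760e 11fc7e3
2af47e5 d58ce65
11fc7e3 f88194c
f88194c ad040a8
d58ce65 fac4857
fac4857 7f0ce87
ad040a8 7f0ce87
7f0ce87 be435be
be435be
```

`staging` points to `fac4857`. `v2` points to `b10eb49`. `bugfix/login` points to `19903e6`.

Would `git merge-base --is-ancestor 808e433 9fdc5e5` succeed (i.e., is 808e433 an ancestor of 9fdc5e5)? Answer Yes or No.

Ancestors of 9fdc5e5: {7f0ce87, 9fdc5e5, ad040a8, be435be, f88194c}.
808e433 is not in that set, so it is not an ancestor of 9fdc5e5.

No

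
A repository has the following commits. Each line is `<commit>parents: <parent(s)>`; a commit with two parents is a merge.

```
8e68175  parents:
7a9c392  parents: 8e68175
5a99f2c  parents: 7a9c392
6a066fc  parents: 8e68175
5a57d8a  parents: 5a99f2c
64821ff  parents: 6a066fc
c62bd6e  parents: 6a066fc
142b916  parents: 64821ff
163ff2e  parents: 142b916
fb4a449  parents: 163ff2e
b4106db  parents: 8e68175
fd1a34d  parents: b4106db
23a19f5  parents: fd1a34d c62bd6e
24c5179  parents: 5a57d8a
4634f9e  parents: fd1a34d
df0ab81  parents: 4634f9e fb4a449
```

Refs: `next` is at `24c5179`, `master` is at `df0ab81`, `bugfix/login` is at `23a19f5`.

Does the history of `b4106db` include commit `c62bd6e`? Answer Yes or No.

No

Ancestors of b4106db: {8e68175, b4106db}.
c62bd6e is not in that set, so it is not an ancestor of b4106db.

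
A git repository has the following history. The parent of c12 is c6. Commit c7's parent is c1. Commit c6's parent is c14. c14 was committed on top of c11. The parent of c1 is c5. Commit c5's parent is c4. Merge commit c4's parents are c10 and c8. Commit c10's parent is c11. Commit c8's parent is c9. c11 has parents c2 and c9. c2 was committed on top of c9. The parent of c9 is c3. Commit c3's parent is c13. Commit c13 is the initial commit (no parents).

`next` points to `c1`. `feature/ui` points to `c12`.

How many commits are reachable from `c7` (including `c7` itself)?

Walking parent pointers from c7: reachable set = {c1, c10, c11, c13, c2, c3, c4, c5, c7, c8, c9}.
That is 11 commits.

11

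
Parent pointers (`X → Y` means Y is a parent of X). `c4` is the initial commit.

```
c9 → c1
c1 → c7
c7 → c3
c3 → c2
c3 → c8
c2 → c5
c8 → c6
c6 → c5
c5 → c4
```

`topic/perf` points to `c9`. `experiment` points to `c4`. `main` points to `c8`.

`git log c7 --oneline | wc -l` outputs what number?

Walking parent pointers from c7: reachable set = {c2, c3, c4, c5, c6, c7, c8}.
That is 7 commits.

7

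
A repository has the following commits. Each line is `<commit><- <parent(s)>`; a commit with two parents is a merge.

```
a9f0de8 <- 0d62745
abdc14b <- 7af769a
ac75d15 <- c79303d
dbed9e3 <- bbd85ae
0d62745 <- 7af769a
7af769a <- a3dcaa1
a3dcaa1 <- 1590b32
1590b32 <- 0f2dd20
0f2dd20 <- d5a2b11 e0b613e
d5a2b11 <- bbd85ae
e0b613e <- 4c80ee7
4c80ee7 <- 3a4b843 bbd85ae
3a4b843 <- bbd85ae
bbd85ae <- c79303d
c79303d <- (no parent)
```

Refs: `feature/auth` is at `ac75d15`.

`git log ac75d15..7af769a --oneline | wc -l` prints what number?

Reachable from 7af769a: {0f2dd20, 1590b32, 3a4b843, 4c80ee7, 7af769a, a3dcaa1, bbd85ae, c79303d, d5a2b11, e0b613e}.
Reachable from ac75d15: {ac75d15, c79303d}.
In 7af769a's history but not ac75d15's: {0f2dd20, 1590b32, 3a4b843, 4c80ee7, 7af769a, a3dcaa1, bbd85ae, d5a2b11, e0b613e} — 9 commits.

9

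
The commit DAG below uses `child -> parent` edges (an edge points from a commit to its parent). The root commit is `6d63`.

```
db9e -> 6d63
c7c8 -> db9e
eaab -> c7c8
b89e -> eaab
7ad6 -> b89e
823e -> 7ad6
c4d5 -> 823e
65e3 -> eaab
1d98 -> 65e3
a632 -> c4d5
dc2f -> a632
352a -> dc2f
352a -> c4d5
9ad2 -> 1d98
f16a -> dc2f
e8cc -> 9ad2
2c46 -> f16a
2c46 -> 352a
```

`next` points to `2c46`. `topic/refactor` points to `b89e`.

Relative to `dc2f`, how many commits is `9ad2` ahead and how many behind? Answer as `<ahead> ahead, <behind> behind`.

Reachable from 9ad2: {1d98, 65e3, 6d63, 9ad2, c7c8, db9e, eaab}.
Reachable from dc2f: {6d63, 7ad6, 823e, a632, b89e, c4d5, c7c8, db9e, dc2f, eaab}.
Only in 9ad2's history (ahead): {1d98, 65e3, 9ad2} — 3.
Only in dc2f's history (behind): {7ad6, 823e, a632, b89e, c4d5, dc2f} — 6.

3 ahead, 6 behind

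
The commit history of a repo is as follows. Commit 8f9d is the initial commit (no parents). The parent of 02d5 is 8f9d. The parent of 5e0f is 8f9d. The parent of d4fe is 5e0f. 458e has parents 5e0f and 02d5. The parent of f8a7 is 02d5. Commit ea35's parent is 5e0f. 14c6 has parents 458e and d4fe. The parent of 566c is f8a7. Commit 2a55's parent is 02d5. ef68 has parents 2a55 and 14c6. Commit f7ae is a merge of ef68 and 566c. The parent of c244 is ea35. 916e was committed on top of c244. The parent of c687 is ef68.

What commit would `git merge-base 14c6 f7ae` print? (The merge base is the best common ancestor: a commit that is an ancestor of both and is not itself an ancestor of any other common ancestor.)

Ancestors of 14c6: {02d5, 14c6, 458e, 5e0f, 8f9d, d4fe}.
Ancestors of f7ae: {02d5, 14c6, 2a55, 458e, 566c, 5e0f, 8f9d, d4fe, ef68, f7ae, f8a7}.
Common ancestors: {02d5, 14c6, 458e, 5e0f, 8f9d, d4fe}.
Among these, 14c6 is not an ancestor of any other common ancestor — it is the merge base.

14c6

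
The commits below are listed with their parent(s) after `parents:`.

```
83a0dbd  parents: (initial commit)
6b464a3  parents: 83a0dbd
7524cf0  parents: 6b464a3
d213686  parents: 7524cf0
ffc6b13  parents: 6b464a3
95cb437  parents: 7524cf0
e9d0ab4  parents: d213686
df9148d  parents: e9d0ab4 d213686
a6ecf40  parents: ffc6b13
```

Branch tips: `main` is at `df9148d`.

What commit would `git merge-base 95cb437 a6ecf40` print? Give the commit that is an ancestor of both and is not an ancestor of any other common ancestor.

6b464a3

Ancestors of 95cb437: {6b464a3, 7524cf0, 83a0dbd, 95cb437}.
Ancestors of a6ecf40: {6b464a3, 83a0dbd, a6ecf40, ffc6b13}.
Common ancestors: {6b464a3, 83a0dbd}.
Among these, 6b464a3 is not an ancestor of any other common ancestor — it is the merge base.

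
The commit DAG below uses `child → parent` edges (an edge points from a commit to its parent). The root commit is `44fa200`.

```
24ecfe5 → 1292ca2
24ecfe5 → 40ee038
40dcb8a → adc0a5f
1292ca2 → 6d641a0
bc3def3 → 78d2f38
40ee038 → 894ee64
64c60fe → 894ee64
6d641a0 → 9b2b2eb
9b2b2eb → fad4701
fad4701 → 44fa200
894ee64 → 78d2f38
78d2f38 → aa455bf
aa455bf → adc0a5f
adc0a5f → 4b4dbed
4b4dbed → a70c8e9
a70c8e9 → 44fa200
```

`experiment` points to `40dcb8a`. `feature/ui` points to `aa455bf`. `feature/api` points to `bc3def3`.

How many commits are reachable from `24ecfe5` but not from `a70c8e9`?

11

Reachable from 24ecfe5: {1292ca2, 24ecfe5, 40ee038, 44fa200, 4b4dbed, 6d641a0, 78d2f38, 894ee64, 9b2b2eb, a70c8e9, aa455bf, adc0a5f, fad4701}.
Reachable from a70c8e9: {44fa200, a70c8e9}.
In 24ecfe5's history but not a70c8e9's: {1292ca2, 24ecfe5, 40ee038, 4b4dbed, 6d641a0, 78d2f38, 894ee64, 9b2b2eb, aa455bf, adc0a5f, fad4701} — 11 commits.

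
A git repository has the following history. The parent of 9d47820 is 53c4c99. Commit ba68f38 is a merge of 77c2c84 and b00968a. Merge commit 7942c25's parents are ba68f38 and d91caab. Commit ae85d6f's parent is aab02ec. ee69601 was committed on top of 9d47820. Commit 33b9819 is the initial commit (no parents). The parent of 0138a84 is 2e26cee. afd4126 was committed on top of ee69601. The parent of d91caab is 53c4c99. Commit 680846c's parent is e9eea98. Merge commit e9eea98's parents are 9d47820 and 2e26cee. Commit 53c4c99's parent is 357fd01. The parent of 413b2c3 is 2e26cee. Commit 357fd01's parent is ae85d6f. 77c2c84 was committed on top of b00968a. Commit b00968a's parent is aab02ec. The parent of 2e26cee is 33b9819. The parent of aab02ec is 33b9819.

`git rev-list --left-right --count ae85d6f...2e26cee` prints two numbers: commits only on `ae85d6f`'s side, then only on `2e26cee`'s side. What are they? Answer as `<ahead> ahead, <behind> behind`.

Reachable from ae85d6f: {33b9819, aab02ec, ae85d6f}.
Reachable from 2e26cee: {2e26cee, 33b9819}.
Only in ae85d6f's history (ahead): {aab02ec, ae85d6f} — 2.
Only in 2e26cee's history (behind): {2e26cee} — 1.

2 ahead, 1 behind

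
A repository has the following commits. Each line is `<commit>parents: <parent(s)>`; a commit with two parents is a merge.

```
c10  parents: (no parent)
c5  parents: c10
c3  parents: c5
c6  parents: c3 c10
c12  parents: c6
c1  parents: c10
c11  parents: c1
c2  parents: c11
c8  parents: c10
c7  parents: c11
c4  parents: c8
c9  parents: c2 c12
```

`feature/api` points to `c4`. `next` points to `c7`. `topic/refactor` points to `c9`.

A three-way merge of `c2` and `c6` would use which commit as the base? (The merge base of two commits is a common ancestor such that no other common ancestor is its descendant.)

Ancestors of c2: {c1, c10, c11, c2}.
Ancestors of c6: {c10, c3, c5, c6}.
Common ancestors: {c10}.
The only common ancestor is c10, so it is the merge base.

c10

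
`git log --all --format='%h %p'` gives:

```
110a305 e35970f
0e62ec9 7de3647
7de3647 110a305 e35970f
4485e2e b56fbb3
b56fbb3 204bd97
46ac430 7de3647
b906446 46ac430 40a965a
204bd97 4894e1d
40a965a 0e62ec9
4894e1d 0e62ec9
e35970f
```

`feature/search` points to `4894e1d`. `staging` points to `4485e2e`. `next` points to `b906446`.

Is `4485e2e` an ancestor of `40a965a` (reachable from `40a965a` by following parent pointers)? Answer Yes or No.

No

Ancestors of 40a965a: {0e62ec9, 110a305, 40a965a, 7de3647, e35970f}.
4485e2e is not in that set, so it is not an ancestor of 40a965a.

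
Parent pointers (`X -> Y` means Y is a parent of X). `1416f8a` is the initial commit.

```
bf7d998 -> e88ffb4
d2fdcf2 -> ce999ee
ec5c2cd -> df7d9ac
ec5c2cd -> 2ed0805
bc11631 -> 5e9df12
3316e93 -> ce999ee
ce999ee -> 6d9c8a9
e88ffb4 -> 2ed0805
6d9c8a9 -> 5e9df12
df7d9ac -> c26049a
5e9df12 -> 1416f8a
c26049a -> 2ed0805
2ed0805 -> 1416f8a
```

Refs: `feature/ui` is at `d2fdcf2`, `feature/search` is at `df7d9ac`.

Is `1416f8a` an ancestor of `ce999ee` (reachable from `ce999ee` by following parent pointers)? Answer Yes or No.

Yes

Ancestors of ce999ee (commits reachable by following parents): {1416f8a, 5e9df12, 6d9c8a9, ce999ee}.
1416f8a is in that set, so it is an ancestor of ce999ee.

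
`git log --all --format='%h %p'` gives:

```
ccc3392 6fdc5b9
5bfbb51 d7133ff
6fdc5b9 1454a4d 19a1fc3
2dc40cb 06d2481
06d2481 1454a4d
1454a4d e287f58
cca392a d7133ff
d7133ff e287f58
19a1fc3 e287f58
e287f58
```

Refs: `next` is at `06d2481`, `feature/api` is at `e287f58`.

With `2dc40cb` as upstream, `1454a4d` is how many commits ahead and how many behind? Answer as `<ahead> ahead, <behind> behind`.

Reachable from 1454a4d: {1454a4d, e287f58}.
Reachable from 2dc40cb: {06d2481, 1454a4d, 2dc40cb, e287f58}.
Only in 1454a4d's history (ahead): {} — 0.
Only in 2dc40cb's history (behind): {06d2481, 2dc40cb} — 2.

0 ahead, 2 behind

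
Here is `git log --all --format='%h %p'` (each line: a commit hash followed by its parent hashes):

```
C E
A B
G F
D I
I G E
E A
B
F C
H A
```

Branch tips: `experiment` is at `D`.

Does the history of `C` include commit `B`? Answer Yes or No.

Ancestors of C (commits reachable by following parents): {A, B, C, E}.
B is in that set, so it is an ancestor of C.

Yes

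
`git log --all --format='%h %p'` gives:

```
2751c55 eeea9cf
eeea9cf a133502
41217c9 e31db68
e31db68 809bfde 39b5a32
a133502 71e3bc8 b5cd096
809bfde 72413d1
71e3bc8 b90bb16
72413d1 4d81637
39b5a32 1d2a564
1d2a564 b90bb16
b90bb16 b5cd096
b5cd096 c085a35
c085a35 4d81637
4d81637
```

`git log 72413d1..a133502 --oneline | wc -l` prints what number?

Reachable from a133502: {4d81637, 71e3bc8, a133502, b5cd096, b90bb16, c085a35}.
Reachable from 72413d1: {4d81637, 72413d1}.
In a133502's history but not 72413d1's: {71e3bc8, a133502, b5cd096, b90bb16, c085a35} — 5 commits.

5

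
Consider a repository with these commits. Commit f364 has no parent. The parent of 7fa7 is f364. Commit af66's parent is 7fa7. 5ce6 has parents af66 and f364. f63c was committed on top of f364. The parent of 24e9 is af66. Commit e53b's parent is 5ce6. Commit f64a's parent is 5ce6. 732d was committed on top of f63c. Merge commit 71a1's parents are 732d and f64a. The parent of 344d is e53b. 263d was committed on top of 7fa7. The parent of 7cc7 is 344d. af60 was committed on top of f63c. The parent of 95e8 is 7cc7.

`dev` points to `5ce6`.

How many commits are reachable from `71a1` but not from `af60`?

6

Reachable from 71a1: {5ce6, 71a1, 732d, 7fa7, af66, f364, f63c, f64a}.
Reachable from af60: {af60, f364, f63c}.
In 71a1's history but not af60's: {5ce6, 71a1, 732d, 7fa7, af66, f64a} — 6 commits.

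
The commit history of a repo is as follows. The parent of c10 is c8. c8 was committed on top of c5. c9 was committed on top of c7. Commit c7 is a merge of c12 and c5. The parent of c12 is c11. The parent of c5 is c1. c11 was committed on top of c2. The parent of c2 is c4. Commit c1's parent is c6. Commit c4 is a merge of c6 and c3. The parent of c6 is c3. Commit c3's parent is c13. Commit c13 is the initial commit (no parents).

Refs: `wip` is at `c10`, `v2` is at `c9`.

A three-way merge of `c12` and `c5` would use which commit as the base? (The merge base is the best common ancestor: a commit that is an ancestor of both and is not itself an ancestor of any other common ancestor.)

c6

Ancestors of c12: {c11, c12, c13, c2, c3, c4, c6}.
Ancestors of c5: {c1, c13, c3, c5, c6}.
Common ancestors: {c13, c3, c6}.
Among these, c6 is not an ancestor of any other common ancestor — it is the merge base.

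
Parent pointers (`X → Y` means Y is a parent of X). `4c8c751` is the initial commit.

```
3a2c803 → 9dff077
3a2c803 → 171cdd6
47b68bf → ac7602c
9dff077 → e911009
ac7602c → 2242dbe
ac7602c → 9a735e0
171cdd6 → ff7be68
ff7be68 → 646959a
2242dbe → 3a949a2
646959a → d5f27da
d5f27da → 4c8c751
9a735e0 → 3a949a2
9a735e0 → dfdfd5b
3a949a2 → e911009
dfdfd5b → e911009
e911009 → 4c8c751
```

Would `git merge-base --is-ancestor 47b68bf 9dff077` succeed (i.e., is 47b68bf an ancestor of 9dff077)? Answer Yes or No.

No

Ancestors of 9dff077: {4c8c751, 9dff077, e911009}.
47b68bf is not in that set, so it is not an ancestor of 9dff077.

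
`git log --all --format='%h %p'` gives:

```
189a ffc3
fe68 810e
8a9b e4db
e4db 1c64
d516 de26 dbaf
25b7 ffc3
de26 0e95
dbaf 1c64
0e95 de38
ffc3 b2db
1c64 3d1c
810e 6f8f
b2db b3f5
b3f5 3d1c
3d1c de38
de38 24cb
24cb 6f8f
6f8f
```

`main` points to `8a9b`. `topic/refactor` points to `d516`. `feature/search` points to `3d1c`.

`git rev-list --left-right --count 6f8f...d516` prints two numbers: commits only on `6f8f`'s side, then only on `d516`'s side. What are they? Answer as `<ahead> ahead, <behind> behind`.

0 ahead, 8 behind

Reachable from 6f8f: {6f8f}.
Reachable from d516: {0e95, 1c64, 24cb, 3d1c, 6f8f, d516, dbaf, de26, de38}.
Only in 6f8f's history (ahead): {} — 0.
Only in d516's history (behind): {0e95, 1c64, 24cb, 3d1c, d516, dbaf, de26, de38} — 8.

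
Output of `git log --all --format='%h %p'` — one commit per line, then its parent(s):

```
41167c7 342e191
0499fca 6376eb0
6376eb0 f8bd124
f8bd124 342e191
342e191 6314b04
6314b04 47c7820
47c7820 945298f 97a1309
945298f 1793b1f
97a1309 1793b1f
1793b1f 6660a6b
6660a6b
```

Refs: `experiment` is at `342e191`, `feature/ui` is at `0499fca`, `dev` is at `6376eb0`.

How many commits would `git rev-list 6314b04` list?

6

Walking parent pointers from 6314b04: reachable set = {1793b1f, 47c7820, 6314b04, 6660a6b, 945298f, 97a1309}.
That is 6 commits.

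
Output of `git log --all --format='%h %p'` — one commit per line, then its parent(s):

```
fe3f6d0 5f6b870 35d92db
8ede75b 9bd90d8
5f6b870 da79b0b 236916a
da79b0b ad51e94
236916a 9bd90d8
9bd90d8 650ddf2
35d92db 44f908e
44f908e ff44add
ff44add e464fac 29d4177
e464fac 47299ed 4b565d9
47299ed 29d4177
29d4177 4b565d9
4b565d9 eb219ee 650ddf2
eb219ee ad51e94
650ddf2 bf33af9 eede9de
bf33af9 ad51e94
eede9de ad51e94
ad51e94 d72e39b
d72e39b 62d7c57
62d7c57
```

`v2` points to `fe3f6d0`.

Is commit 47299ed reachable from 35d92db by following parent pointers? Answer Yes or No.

Yes

Ancestors of 35d92db (commits reachable by following parents): {29d4177, 35d92db, 44f908e, 47299ed, 4b565d9, 62d7c57, 650ddf2, ad51e94, bf33af9, d72e39b, e464fac, eb219ee, eede9de, ff44add}.
47299ed is in that set, so it is an ancestor of 35d92db.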